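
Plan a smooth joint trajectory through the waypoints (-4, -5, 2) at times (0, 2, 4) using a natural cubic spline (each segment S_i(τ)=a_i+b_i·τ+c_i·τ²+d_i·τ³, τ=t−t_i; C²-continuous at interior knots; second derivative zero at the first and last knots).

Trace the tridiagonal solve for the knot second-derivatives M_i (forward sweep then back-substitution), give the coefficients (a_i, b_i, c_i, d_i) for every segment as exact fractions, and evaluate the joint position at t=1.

Δ: Δ0=-1/2, Δ1=7/2
row 1: diag=8, rhs=24; c'=1/4, d'=3
back: M1=3
M: M0=0, M1=3, M2=0
seg 0: a=-4, c=M0/2=0, d=(M1−M0)/(6·2)=1/4, b=Δ0−h0·(2M0+M1)/6=-3/2
seg 1: a=-5, c=M1/2=3/2, d=(M2−M1)/(6·2)=-1/4, b=Δ1−h1·(2M1+M2)/6=3/2
t_q=1 → seg 0, τ=1; S=-4+-3/2·τ+0·τ²+1/4·τ³=-21/4

  seg 0: a=-4 b=-3/2 c=0 d=1/4
  seg 1: a=-5 b=3/2 c=3/2 d=-1/4
S(1) = -21/4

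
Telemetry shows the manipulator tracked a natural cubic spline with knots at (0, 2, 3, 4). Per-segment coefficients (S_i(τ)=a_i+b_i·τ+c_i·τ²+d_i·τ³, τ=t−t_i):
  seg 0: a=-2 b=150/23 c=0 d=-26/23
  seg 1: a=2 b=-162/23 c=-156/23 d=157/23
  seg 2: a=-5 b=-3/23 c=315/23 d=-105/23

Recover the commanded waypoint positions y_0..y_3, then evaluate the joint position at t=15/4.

y_0=-2 y_1=2 y_2=-5 y_3=4
S(15/4) = 1001/1472

y_0 = S_0(0) = a_0 = -2
y_1 = S_1(0) = a_1 = 2
y_2 = S_2(0) = a_2 = -5
y_3 = S_2(1) = 4
t_q=15/4 is in segment 2 (τ=3/4); S_2(τ)=1001/1472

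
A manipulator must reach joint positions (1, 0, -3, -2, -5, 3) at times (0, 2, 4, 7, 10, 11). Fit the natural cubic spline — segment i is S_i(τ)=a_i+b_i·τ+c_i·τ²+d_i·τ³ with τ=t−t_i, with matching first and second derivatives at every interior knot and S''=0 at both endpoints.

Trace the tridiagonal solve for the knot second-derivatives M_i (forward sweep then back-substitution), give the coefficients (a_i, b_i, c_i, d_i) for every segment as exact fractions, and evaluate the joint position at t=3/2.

Δ: Δ0=-1/2, Δ1=-3/2, Δ2=1/3, Δ3=-1, Δ4=8
row 1: diag=8, rhs=-6; c'=1/4, d'=-3/4
row 2: denom=10−2·1/4=19/2; d'=(11−2·-3/4)/(19/2)=25/19
row 3: denom=12−3·6/19=210/19; d'=(-8−3·25/19)/(210/19)=-227/210
row 4: denom=8−3·19/70=503/70; d'=(54−3·-227/210)/(503/70)=4007/503
back: M4=4007/503
back: M3=-227/210−19/70·4007/503=-4894/1509
back: M2=25/19−6/19·-4894/1509=1177/503
back: M1=-3/4−1/4·1177/503=-1343/1006
M: M0=0, M1=-1343/1006, M2=1177/503, M3=-4894/1509, M4=4007/503, M5=0
seg 0: a=1, c=M0/2=0, d=(M1−M0)/(6·2)=-1343/12072, b=Δ0−h0·(2M0+M1)/6=-83/1509
seg 1: a=0, c=M1/2=-1343/2012, d=(M2−M1)/(6·2)=3697/12072, b=Δ1−h1·(2M1+M2)/6=-4195/3018
seg 2: a=-3, c=M2/2=1177/1006, d=(M3−M2)/(6·3)=-8425/27162, b=Δ2−h2·(2M2+M3)/6=-581/1509
seg 3: a=-2, c=M3/2=-2447/1509, d=(M4−M3)/(6·3)=16915/27162, b=Δ3−h3·(2M3+M4)/6=-5251/3018
seg 4: a=-5, c=M4/2=4007/1006, d=(M5−M4)/(6·1)=-4007/3018, b=Δ4−h4·(2M4+M5)/6=8065/1509
t_q=3/2 → seg 0, τ=3/2; S=1+-83/1509·τ+0·τ²+-1343/12072·τ³=17449/32192

  seg 0: a=1 b=-83/1509 c=0 d=-1343/12072
  seg 1: a=0 b=-4195/3018 c=-1343/2012 d=3697/12072
  seg 2: a=-3 b=-581/1509 c=1177/1006 d=-8425/27162
  seg 3: a=-2 b=-5251/3018 c=-2447/1509 d=16915/27162
  seg 4: a=-5 b=8065/1509 c=4007/1006 d=-4007/3018
S(3/2) = 17449/32192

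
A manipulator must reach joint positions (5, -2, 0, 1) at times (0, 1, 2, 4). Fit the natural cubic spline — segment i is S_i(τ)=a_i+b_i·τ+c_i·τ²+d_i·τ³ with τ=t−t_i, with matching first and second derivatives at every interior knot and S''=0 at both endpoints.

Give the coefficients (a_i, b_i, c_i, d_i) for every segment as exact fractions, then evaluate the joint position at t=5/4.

Δ: Δ0=-7, Δ1=2, Δ2=1/2
row 1: diag=4, rhs=54; c'=1/4, d'=27/2
row 2: denom=6−1·1/4=23/4; d'=(-9−1·27/2)/(23/4)=-90/23
back: M2=-90/23
back: M1=27/2−1/4·-90/23=333/23
M: M0=0, M1=333/23, M2=-90/23, M3=0
seg 0: a=5, c=M0/2=0, d=(M1−M0)/(6·1)=111/46, b=Δ0−h0·(2M0+M1)/6=-433/46
seg 1: a=-2, c=M1/2=333/46, d=(M2−M1)/(6·1)=-141/46, b=Δ1−h1·(2M1+M2)/6=-50/23
seg 2: a=0, c=M2/2=-45/23, d=(M3−M2)/(6·2)=15/46, b=Δ2−h2·(2M2+M3)/6=143/46
t_q=5/4 → seg 1, τ=1/4; S=-2+-50/23·τ+333/46·τ²+-141/46·τ³=-6297/2944

  seg 0: a=5 b=-433/46 c=0 d=111/46
  seg 1: a=-2 b=-50/23 c=333/46 d=-141/46
  seg 2: a=0 b=143/46 c=-45/23 d=15/46
S(5/4) = -6297/2944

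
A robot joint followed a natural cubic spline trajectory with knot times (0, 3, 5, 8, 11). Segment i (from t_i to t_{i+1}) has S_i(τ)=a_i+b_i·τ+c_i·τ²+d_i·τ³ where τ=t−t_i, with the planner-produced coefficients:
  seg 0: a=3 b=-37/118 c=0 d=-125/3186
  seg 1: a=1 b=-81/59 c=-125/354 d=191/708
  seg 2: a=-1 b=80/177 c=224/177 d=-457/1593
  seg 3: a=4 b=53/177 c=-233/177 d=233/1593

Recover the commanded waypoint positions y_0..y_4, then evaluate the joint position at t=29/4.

y_0=3 y_1=1 y_2=-1 y_3=4 y_4=-3
S(29/4) = 11917/3776

y_0 = S_0(0) = a_0 = 3
y_1 = S_1(0) = a_1 = 1
y_2 = S_2(0) = a_2 = -1
y_3 = S_3(0) = a_3 = 4
y_4 = S_3(3) = -3
t_q=29/4 is in segment 2 (τ=9/4); S_2(τ)=11917/3776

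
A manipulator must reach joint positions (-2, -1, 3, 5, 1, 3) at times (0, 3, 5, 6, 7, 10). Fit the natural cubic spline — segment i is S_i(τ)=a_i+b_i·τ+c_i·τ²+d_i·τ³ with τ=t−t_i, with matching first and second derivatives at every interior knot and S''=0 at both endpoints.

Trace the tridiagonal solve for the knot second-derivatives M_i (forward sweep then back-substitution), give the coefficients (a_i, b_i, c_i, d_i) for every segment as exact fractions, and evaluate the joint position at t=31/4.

  seg 0: a=-2 b=-11/828 c=0 d=287/7452
  seg 1: a=-1 b=425/414 c=287/828 d=29/414
  seg 2: a=3 b=449/138 c=635/828 d=-1673/828
  seg 3: a=5 b=-1055/828 c=-1096/207 d=709/276
  seg 4: a=1 b=-1721/414 c=1997/828 d=-1997/7452
S(31/4) = -5147/5888

Δ: Δ0=1/3, Δ1=2, Δ2=2, Δ3=-4, Δ4=2/3
row 1: diag=10, rhs=10; c'=1/5, d'=1
row 2: denom=6−2·1/5=28/5; d'=(0−2·1)/(28/5)=-5/14
row 3: denom=4−1·5/28=107/28; d'=(-36−1·-5/14)/(107/28)=-998/107
row 4: denom=8−1·28/107=828/107; d'=(28−1·-998/107)/(828/107)=1997/414
back: M4=1997/414
back: M3=-998/107−28/107·1997/414=-2192/207
back: M2=-5/14−5/28·-2192/207=635/414
back: M1=1−1/5·635/414=287/414
M: M0=0, M1=287/414, M2=635/414, M3=-2192/207, M4=1997/414, M5=0
seg 0: a=-2, c=M0/2=0, d=(M1−M0)/(6·3)=287/7452, b=Δ0−h0·(2M0+M1)/6=-11/828
seg 1: a=-1, c=M1/2=287/828, d=(M2−M1)/(6·2)=29/414, b=Δ1−h1·(2M1+M2)/6=425/414
seg 2: a=3, c=M2/2=635/828, d=(M3−M2)/(6·1)=-1673/828, b=Δ2−h2·(2M2+M3)/6=449/138
seg 3: a=5, c=M3/2=-1096/207, d=(M4−M3)/(6·1)=709/276, b=Δ3−h3·(2M3+M4)/6=-1055/828
seg 4: a=1, c=M4/2=1997/828, d=(M5−M4)/(6·3)=-1997/7452, b=Δ4−h4·(2M4+M5)/6=-1721/414
t_q=31/4 → seg 4, τ=3/4; S=1+-1721/414·τ+1997/828·τ²+-1997/7452·τ³=-5147/5888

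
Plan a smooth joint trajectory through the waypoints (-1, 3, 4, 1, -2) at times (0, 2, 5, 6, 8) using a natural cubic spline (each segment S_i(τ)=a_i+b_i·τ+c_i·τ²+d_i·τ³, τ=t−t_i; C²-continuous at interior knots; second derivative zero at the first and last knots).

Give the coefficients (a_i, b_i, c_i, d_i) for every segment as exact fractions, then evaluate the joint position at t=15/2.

Δ: Δ0=2, Δ1=1/3, Δ2=-3, Δ3=-3/2
row 1: diag=10, rhs=-10; c'=3/10, d'=-1
row 2: denom=8−3·3/10=71/10; d'=(-20−3·-1)/(71/10)=-170/71
row 3: denom=6−1·10/71=416/71; d'=(9−1·-170/71)/(416/71)=809/416
back: M3=809/416
back: M2=-170/71−10/71·809/416=-555/208
back: M1=-1−3/10·-555/208=-83/416
M: M0=0, M1=-83/416, M2=-555/208, M3=809/416, M4=0
seg 0: a=-1, c=M0/2=0, d=(M1−M0)/(6·2)=-83/4992, b=Δ0−h0·(2M0+M1)/6=2579/1248
seg 1: a=3, c=M1/2=-83/832, d=(M2−M1)/(6·3)=-79/576, b=Δ1−h1·(2M1+M2)/6=1165/624
seg 2: a=4, c=M2/2=-555/416, d=(M3−M2)/(6·1)=1919/2496, b=Δ2−h2·(2M2+M3)/6=-6077/2496
seg 3: a=1, c=M3/2=809/832, d=(M4−M3)/(6·2)=-809/4992, b=Δ3−h3·(2M3+M4)/6=-1745/624
t_q=15/2 → seg 3, τ=3/2; S=1+-1745/624·τ+809/832·τ²+-809/4992·τ³=-20685/13312

  seg 0: a=-1 b=2579/1248 c=0 d=-83/4992
  seg 1: a=3 b=1165/624 c=-83/832 d=-79/576
  seg 2: a=4 b=-6077/2496 c=-555/416 d=1919/2496
  seg 3: a=1 b=-1745/624 c=809/832 d=-809/4992
S(15/2) = -20685/13312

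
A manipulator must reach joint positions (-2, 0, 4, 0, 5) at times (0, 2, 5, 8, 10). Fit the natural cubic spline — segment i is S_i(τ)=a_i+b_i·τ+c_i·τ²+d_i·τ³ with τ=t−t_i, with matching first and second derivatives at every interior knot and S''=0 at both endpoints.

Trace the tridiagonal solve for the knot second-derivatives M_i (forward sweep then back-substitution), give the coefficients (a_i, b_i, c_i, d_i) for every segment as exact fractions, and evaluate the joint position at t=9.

  seg 0: a=-2 b=239/340 c=0 d=101/1360
  seg 1: a=0 b=271/170 c=303/680 d=-3259/18360
  seg 2: a=4 b=-21/40 c=-235/204 d=5401/18360
  seg 3: a=0 b=43/85 c=1017/680 d=-339/1360
S(9) = 2383/1360

Δ: Δ0=1, Δ1=4/3, Δ2=-4/3, Δ3=5/2
row 1: diag=10, rhs=2; c'=3/10, d'=1/5
row 2: denom=12−3·3/10=111/10; d'=(-16−3·1/5)/(111/10)=-166/111
row 3: denom=10−3·10/37=340/37; d'=(23−3·-166/111)/(340/37)=1017/340
back: M3=1017/340
back: M2=-166/111−10/37·1017/340=-235/102
back: M1=1/5−3/10·-235/102=303/340
M: M0=0, M1=303/340, M2=-235/102, M3=1017/340, M4=0
seg 0: a=-2, c=M0/2=0, d=(M1−M0)/(6·2)=101/1360, b=Δ0−h0·(2M0+M1)/6=239/340
seg 1: a=0, c=M1/2=303/680, d=(M2−M1)/(6·3)=-3259/18360, b=Δ1−h1·(2M1+M2)/6=271/170
seg 2: a=4, c=M2/2=-235/204, d=(M3−M2)/(6·3)=5401/18360, b=Δ2−h2·(2M2+M3)/6=-21/40
seg 3: a=0, c=M3/2=1017/680, d=(M4−M3)/(6·2)=-339/1360, b=Δ3−h3·(2M3+M4)/6=43/85
t_q=9 → seg 3, τ=1; S=0+43/85·τ+1017/680·τ²+-339/1360·τ³=2383/1360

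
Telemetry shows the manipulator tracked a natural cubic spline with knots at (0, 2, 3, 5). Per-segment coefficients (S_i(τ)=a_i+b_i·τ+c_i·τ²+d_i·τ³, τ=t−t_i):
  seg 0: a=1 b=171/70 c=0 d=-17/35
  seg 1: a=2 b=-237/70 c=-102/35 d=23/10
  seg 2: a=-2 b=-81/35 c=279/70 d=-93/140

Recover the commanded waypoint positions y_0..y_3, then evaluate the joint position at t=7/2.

y_0=1 y_1=2 y_2=-2 y_3=4
S(7/2) = -359/160

y_0 = S_0(0) = a_0 = 1
y_1 = S_1(0) = a_1 = 2
y_2 = S_2(0) = a_2 = -2
y_3 = S_2(2) = 4
t_q=7/2 is in segment 2 (τ=1/2); S_2(τ)=-359/160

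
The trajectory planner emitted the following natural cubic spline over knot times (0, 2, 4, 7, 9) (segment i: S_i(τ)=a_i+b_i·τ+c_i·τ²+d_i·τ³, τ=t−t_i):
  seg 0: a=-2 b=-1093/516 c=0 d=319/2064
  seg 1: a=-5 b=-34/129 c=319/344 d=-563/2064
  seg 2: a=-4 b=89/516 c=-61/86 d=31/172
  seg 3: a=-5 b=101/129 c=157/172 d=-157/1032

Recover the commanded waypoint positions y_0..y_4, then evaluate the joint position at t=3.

y_0 = S_0(0) = a_0 = -2
y_1 = S_1(0) = a_1 = -5
y_2 = S_2(0) = a_2 = -4
y_3 = S_3(0) = a_3 = -5
y_4 = S_3(2) = -1
t_q=3 is in segment 1 (τ=1); S_1(τ)=-3171/688

y_0=-2 y_1=-5 y_2=-4 y_3=-5 y_4=-1
S(3) = -3171/688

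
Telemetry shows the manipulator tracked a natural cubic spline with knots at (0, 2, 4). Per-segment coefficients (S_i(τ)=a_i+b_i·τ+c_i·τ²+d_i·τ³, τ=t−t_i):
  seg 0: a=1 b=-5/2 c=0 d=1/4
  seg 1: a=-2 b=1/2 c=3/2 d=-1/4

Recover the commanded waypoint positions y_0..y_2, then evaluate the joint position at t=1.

y_0=1 y_1=-2 y_2=3
S(1) = -5/4

y_0 = S_0(0) = a_0 = 1
y_1 = S_1(0) = a_1 = -2
y_2 = S_1(2) = 3
t_q=1 is in segment 0 (τ=1); S_0(τ)=-5/4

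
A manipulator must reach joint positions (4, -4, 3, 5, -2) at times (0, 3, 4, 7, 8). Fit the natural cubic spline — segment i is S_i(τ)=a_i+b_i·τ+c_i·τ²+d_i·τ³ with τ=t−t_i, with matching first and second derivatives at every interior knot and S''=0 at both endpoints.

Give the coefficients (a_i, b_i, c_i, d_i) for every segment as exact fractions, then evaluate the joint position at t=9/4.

Δ: Δ0=-8/3, Δ1=7, Δ2=2/3, Δ3=-7
row 1: diag=8, rhs=58; c'=1/8, d'=29/4
row 2: denom=8−1·1/8=63/8; d'=(-38−1·29/4)/(63/8)=-362/63
row 3: denom=8−3·8/21=48/7; d'=(-46−3·-362/63)/(48/7)=-151/36
back: M3=-151/36
back: M2=-362/63−8/21·-151/36=-112/27
back: M1=29/4−1/8·-112/27=839/108
M: M0=0, M1=839/108, M2=-112/27, M3=-151/36, M4=0
seg 0: a=4, c=M0/2=0, d=(M1−M0)/(6·3)=839/1944, b=Δ0−h0·(2M0+M1)/6=-1415/216
seg 1: a=-4, c=M1/2=839/216, d=(M2−M1)/(6·1)=-143/72, b=Δ1−h1·(2M1+M2)/6=551/108
seg 2: a=3, c=M2/2=-56/27, d=(M3−M2)/(6·3)=-5/1944, b=Δ2−h2·(2M2+M3)/6=1493/216
seg 3: a=5, c=M3/2=-151/72, d=(M4−M3)/(6·1)=151/216, b=Δ3−h3·(2M3+M4)/6=-605/108
t_q=9/4 → seg 0, τ=9/4; S=4+-1415/216·τ+0·τ²+839/1944·τ³=-8945/1536

  seg 0: a=4 b=-1415/216 c=0 d=839/1944
  seg 1: a=-4 b=551/108 c=839/216 d=-143/72
  seg 2: a=3 b=1493/216 c=-56/27 d=-5/1944
  seg 3: a=5 b=-605/108 c=-151/72 d=151/216
S(9/4) = -8945/1536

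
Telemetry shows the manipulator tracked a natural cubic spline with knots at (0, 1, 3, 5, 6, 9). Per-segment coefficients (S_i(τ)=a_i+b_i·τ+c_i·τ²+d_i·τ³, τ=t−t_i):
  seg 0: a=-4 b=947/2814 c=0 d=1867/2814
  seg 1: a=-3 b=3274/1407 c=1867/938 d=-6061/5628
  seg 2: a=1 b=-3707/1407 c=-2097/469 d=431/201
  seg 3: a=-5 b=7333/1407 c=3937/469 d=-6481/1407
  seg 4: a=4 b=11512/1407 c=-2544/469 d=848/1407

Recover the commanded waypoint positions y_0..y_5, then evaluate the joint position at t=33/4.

y_0 = S_0(0) = a_0 = -4
y_1 = S_1(0) = a_1 = -3
y_2 = S_2(0) = a_2 = 1
y_3 = S_3(0) = a_3 = -5
y_4 = S_4(0) = a_4 = 4
y_5 = S_4(3) = -4
t_q=33/4 is in segment 4 (τ=9/4); S_4(τ)=3403/1876

y_0=-4 y_1=-3 y_2=1 y_3=-5 y_4=4 y_5=-4
S(33/4) = 3403/1876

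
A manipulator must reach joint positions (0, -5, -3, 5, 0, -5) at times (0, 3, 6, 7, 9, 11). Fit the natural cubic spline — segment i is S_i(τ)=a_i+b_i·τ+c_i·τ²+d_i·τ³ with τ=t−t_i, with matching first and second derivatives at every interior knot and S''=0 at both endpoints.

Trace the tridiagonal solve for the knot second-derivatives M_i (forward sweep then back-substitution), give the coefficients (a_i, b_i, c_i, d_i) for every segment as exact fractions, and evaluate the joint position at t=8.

Δ: Δ0=-5/3, Δ1=2/3, Δ2=8, Δ3=-5/2, Δ4=-5/2
row 1: diag=12, rhs=14; c'=1/4, d'=7/6
row 2: denom=8−3·1/4=29/4; d'=(44−3·7/6)/(29/4)=162/29
row 3: denom=6−1·4/29=170/29; d'=(-63−1·162/29)/(170/29)=-117/10
row 4: denom=8−2·29/85=622/85; d'=(0−2·-117/10)/(622/85)=1989/622
back: M4=1989/622
back: M3=-117/10−29/85·1989/622=-3978/311
back: M2=162/29−4/29·-3978/311=2286/311
back: M1=7/6−1/4·2286/311=-626/933
M: M0=0, M1=-626/933, M2=2286/311, M3=-3978/311, M4=1989/622, M5=0
seg 0: a=0, c=M0/2=0, d=(M1−M0)/(6·3)=-313/8397, b=Δ0−h0·(2M0+M1)/6=-414/311
seg 1: a=-5, c=M1/2=-313/933, d=(M2−M1)/(6·3)=3742/8397, b=Δ1−h1·(2M1+M2)/6=-727/311
seg 2: a=-3, c=M2/2=1143/311, d=(M3−M2)/(6·1)=-1044/311, b=Δ2−h2·(2M2+M3)/6=2389/311
seg 3: a=5, c=M3/2=-1989/311, d=(M4−M3)/(6·2)=3315/2488, b=Δ3−h3·(2M3+M4)/6=1543/311
seg 4: a=0, c=M4/2=1989/1244, d=(M5−M4)/(6·2)=-663/2488, b=Δ4−h4·(2M4+M5)/6=-2881/622
t_q=8 → seg 3, τ=1; S=5+1543/311·τ+-1989/311·τ²+3315/2488·τ³=12187/2488

  seg 0: a=0 b=-414/311 c=0 d=-313/8397
  seg 1: a=-5 b=-727/311 c=-313/933 d=3742/8397
  seg 2: a=-3 b=2389/311 c=1143/311 d=-1044/311
  seg 3: a=5 b=1543/311 c=-1989/311 d=3315/2488
  seg 4: a=0 b=-2881/622 c=1989/1244 d=-663/2488
S(8) = 12187/2488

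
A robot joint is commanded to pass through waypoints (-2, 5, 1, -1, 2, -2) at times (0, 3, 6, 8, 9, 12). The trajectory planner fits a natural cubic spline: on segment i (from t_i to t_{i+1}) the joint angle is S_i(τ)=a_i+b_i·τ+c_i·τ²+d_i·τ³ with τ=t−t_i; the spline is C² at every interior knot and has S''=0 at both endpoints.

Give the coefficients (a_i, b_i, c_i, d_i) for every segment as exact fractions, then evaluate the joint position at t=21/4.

  seg 0: a=-2 b=5194/1611 c=0 d=-1435/14499
  seg 1: a=5 b=889/1611 c=-1435/1611 d=1268/14499
  seg 2: a=1 b=-3917/1611 c=-167/1611 d=220/537
  seg 3: a=-1 b=3335/1611 c=3793/1611 d=-255/179
  seg 4: a=2 b=4036/1611 c=-3092/1611 d=3092/14499
S(21/4) = 3907/1432

Δ: Δ0=7/3, Δ1=-4/3, Δ2=-1, Δ3=3, Δ4=-4/3
row 1: diag=12, rhs=-22; c'=1/4, d'=-11/6
row 2: denom=10−3·1/4=37/4; d'=(2−3·-11/6)/(37/4)=30/37
row 3: denom=6−2·8/37=206/37; d'=(24−2·30/37)/(206/37)=414/103
row 4: denom=8−1·37/206=1611/206; d'=(-26−1·414/103)/(1611/206)=-6184/1611
back: M4=-6184/1611
back: M3=414/103−37/206·-6184/1611=7586/1611
back: M2=30/37−8/37·7586/1611=-334/1611
back: M1=-11/6−1/4·-334/1611=-2870/1611
M: M0=0, M1=-2870/1611, M2=-334/1611, M3=7586/1611, M4=-6184/1611, M5=0
seg 0: a=-2, c=M0/2=0, d=(M1−M0)/(6·3)=-1435/14499, b=Δ0−h0·(2M0+M1)/6=5194/1611
seg 1: a=5, c=M1/2=-1435/1611, d=(M2−M1)/(6·3)=1268/14499, b=Δ1−h1·(2M1+M2)/6=889/1611
seg 2: a=1, c=M2/2=-167/1611, d=(M3−M2)/(6·2)=220/537, b=Δ2−h2·(2M2+M3)/6=-3917/1611
seg 3: a=-1, c=M3/2=3793/1611, d=(M4−M3)/(6·1)=-255/179, b=Δ3−h3·(2M3+M4)/6=3335/1611
seg 4: a=2, c=M4/2=-3092/1611, d=(M5−M4)/(6·3)=3092/14499, b=Δ4−h4·(2M4+M5)/6=4036/1611
t_q=21/4 → seg 1, τ=9/4; S=5+889/1611·τ+-1435/1611·τ²+1268/14499·τ³=3907/1432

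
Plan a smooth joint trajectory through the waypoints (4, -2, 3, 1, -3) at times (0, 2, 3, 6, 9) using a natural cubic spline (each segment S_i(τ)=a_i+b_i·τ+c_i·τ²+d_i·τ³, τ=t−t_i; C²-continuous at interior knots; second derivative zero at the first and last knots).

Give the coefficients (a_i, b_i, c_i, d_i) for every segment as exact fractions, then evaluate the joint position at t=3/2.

Δ: Δ0=-3, Δ1=5, Δ2=-2/3, Δ3=-4/3
row 1: diag=6, rhs=48; c'=1/6, d'=8
row 2: denom=8−1·1/6=47/6; d'=(-34−1·8)/(47/6)=-252/47
row 3: denom=12−3·18/47=510/47; d'=(-4−3·-252/47)/(510/47)=284/255
back: M3=284/255
back: M2=-252/47−18/47·284/255=-492/85
back: M1=8−1/6·-492/85=762/85
M: M0=0, M1=762/85, M2=-492/85, M3=284/255, M4=0
seg 0: a=4, c=M0/2=0, d=(M1−M0)/(6·2)=127/170, b=Δ0−h0·(2M0+M1)/6=-509/85
seg 1: a=-2, c=M1/2=381/85, d=(M2−M1)/(6·1)=-209/85, b=Δ1−h1·(2M1+M2)/6=253/85
seg 2: a=3, c=M2/2=-246/85, d=(M3−M2)/(6·3)=176/459, b=Δ2−h2·(2M2+M3)/6=388/85
seg 3: a=1, c=M3/2=142/255, d=(M4−M3)/(6·3)=-142/2295, b=Δ3−h3·(2M3+M4)/6=-208/85
t_q=3/2 → seg 0, τ=3/2; S=4+-509/85·τ+0·τ²+127/170·τ³=-3347/1360

  seg 0: a=4 b=-509/85 c=0 d=127/170
  seg 1: a=-2 b=253/85 c=381/85 d=-209/85
  seg 2: a=3 b=388/85 c=-246/85 d=176/459
  seg 3: a=1 b=-208/85 c=142/255 d=-142/2295
S(3/2) = -3347/1360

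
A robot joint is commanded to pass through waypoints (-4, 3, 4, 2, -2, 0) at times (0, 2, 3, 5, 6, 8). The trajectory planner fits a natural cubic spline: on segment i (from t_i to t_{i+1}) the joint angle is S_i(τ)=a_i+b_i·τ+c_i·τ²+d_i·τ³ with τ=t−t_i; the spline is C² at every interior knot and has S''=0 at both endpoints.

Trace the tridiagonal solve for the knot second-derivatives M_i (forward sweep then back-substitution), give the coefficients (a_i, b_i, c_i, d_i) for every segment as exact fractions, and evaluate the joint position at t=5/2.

  seg 0: a=-4 b=9331/2162 c=0 d=-441/2162
  seg 1: a=3 b=4039/2162 c=-1323/1081 d=769/2162
  seg 2: a=4 b=527/1081 c=-339/2162 d=-27/92
  seg 3: a=2 b=-3958/1081 c=-2073/1081 d=1707/1081
  seg 4: a=-2 b=-2983/1081 c=3048/1081 d=-508/1081
S(5/2) = 63521/17296

Δ: Δ0=7/2, Δ1=1, Δ2=-1, Δ3=-4, Δ4=1
row 1: diag=6, rhs=-15; c'=1/6, d'=-5/2
row 2: denom=6−1·1/6=35/6; d'=(-12−1·-5/2)/(35/6)=-57/35
row 3: denom=6−2·12/35=186/35; d'=(-18−2·-57/35)/(186/35)=-86/31
row 4: denom=6−1·35/186=1081/186; d'=(30−1·-86/31)/(1081/186)=6096/1081
back: M4=6096/1081
back: M3=-86/31−35/186·6096/1081=-4146/1081
back: M2=-57/35−12/35·-4146/1081=-339/1081
back: M1=-5/2−1/6·-339/1081=-2646/1081
M: M0=0, M1=-2646/1081, M2=-339/1081, M3=-4146/1081, M4=6096/1081, M5=0
seg 0: a=-4, c=M0/2=0, d=(M1−M0)/(6·2)=-441/2162, b=Δ0−h0·(2M0+M1)/6=9331/2162
seg 1: a=3, c=M1/2=-1323/1081, d=(M2−M1)/(6·1)=769/2162, b=Δ1−h1·(2M1+M2)/6=4039/2162
seg 2: a=4, c=M2/2=-339/2162, d=(M3−M2)/(6·2)=-27/92, b=Δ2−h2·(2M2+M3)/6=527/1081
seg 3: a=2, c=M3/2=-2073/1081, d=(M4−M3)/(6·1)=1707/1081, b=Δ3−h3·(2M3+M4)/6=-3958/1081
seg 4: a=-2, c=M4/2=3048/1081, d=(M5−M4)/(6·2)=-508/1081, b=Δ4−h4·(2M4+M5)/6=-2983/1081
t_q=5/2 → seg 1, τ=1/2; S=3+4039/2162·τ+-1323/1081·τ²+769/2162·τ³=63521/17296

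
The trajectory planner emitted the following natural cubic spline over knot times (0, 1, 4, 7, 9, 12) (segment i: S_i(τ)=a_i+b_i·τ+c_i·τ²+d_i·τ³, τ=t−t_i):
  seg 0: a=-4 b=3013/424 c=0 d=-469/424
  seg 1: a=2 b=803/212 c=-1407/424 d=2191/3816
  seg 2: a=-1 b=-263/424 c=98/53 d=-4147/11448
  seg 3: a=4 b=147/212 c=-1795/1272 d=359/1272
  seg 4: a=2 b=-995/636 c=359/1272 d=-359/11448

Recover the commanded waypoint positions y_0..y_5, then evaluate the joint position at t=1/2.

y_0=-4 y_1=2 y_2=-1 y_3=4 y_4=2 y_5=-1
S(1/2) = -1985/3392

y_0 = S_0(0) = a_0 = -4
y_1 = S_1(0) = a_1 = 2
y_2 = S_2(0) = a_2 = -1
y_3 = S_3(0) = a_3 = 4
y_4 = S_4(0) = a_4 = 2
y_5 = S_4(3) = -1
t_q=1/2 is in segment 0 (τ=1/2); S_0(τ)=-1985/3392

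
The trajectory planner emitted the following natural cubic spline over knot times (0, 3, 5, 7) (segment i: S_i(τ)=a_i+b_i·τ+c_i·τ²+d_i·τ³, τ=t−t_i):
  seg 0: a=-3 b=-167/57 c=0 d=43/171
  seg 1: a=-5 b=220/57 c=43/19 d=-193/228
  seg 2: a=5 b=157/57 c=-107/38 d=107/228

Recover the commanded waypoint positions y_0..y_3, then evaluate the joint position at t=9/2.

y_0 = S_0(0) = a_0 = -3
y_1 = S_1(0) = a_1 = -5
y_2 = S_2(0) = a_2 = 5
y_3 = S_2(2) = 3
t_q=9/2 is in segment 1 (τ=3/2); S_1(τ)=1839/608

y_0=-3 y_1=-5 y_2=5 y_3=3
S(9/2) = 1839/608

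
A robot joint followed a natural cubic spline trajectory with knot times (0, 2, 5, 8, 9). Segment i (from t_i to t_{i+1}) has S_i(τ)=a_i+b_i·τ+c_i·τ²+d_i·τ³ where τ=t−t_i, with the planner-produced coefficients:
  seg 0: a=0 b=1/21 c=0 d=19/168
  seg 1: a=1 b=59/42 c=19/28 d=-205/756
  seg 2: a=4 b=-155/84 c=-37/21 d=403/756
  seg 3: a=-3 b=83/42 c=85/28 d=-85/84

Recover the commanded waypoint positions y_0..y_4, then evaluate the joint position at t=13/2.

y_0 = S_0(0) = a_0 = 0
y_1 = S_1(0) = a_1 = 1
y_2 = S_2(0) = a_2 = 4
y_3 = S_3(0) = a_3 = -3
y_4 = S_3(1) = 1
t_q=13/2 is in segment 2 (τ=3/2); S_2(τ)=-209/224

y_0=0 y_1=1 y_2=4 y_3=-3 y_4=1
S(13/2) = -209/224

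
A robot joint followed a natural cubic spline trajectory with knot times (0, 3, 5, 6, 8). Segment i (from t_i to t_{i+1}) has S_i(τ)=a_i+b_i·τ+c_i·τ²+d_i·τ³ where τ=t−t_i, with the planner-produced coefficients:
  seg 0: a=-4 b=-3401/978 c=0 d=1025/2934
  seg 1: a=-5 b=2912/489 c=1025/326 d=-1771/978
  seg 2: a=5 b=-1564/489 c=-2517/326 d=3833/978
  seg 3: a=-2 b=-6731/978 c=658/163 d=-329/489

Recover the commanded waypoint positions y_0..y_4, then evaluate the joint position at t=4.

y_0=-4 y_1=-5 y_2=5 y_3=-2 y_4=-5
S(4) = 373/163

y_0 = S_0(0) = a_0 = -4
y_1 = S_1(0) = a_1 = -5
y_2 = S_2(0) = a_2 = 5
y_3 = S_3(0) = a_3 = -2
y_4 = S_3(2) = -5
t_q=4 is in segment 1 (τ=1); S_1(τ)=373/163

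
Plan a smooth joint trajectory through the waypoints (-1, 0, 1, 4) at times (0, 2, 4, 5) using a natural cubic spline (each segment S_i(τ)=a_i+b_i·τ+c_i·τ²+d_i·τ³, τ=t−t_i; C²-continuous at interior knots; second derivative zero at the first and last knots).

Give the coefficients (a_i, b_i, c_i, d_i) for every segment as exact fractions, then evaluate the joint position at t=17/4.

  seg 0: a=-1 b=8/11 c=0 d=-5/88
  seg 1: a=0 b=1/22 c=-15/44 d=25/88
  seg 2: a=1 b=23/11 c=15/11 d=-5/11
S(17/4) = 1127/704

Δ: Δ0=1/2, Δ1=1/2, Δ2=3
row 1: diag=8, rhs=0; c'=1/4, d'=0
row 2: denom=6−2·1/4=11/2; d'=(15−2·0)/(11/2)=30/11
back: M2=30/11
back: M1=0−1/4·30/11=-15/22
M: M0=0, M1=-15/22, M2=30/11, M3=0
seg 0: a=-1, c=M0/2=0, d=(M1−M0)/(6·2)=-5/88, b=Δ0−h0·(2M0+M1)/6=8/11
seg 1: a=0, c=M1/2=-15/44, d=(M2−M1)/(6·2)=25/88, b=Δ1−h1·(2M1+M2)/6=1/22
seg 2: a=1, c=M2/2=15/11, d=(M3−M2)/(6·1)=-5/11, b=Δ2−h2·(2M2+M3)/6=23/11
t_q=17/4 → seg 2, τ=1/4; S=1+23/11·τ+15/11·τ²+-5/11·τ³=1127/704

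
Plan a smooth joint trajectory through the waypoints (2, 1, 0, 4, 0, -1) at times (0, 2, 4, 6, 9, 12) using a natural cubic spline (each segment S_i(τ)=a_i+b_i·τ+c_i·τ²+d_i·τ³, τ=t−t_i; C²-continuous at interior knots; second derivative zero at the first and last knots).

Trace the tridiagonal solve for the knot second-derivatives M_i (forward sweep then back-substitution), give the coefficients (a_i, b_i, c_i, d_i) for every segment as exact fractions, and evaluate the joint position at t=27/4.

Δ: Δ0=-1/2, Δ1=-1/2, Δ2=2, Δ3=-4/3, Δ4=-1/3
row 1: diag=8, rhs=0; c'=1/4, d'=0
row 2: denom=8−2·1/4=15/2; d'=(15−2·0)/(15/2)=2
row 3: denom=10−2·4/15=142/15; d'=(-20−2·2)/(142/15)=-180/71
row 4: denom=12−3·45/142=1569/142; d'=(6−3·-180/71)/(1569/142)=644/523
back: M4=644/523
back: M3=-180/71−45/142·644/523=-1530/523
back: M2=2−4/15·-1530/523=1454/523
back: M1=0−1/4·1454/523=-727/1046
M: M0=0, M1=-727/1046, M2=1454/523, M3=-1530/523, M4=644/523, M5=0
seg 0: a=2, c=M0/2=0, d=(M1−M0)/(6·2)=-727/12552, b=Δ0−h0·(2M0+M1)/6=-421/1569
seg 1: a=1, c=M1/2=-727/2092, d=(M2−M1)/(6·2)=3635/12552, b=Δ1−h1·(2M1+M2)/6=-3023/3138
seg 2: a=0, c=M2/2=727/523, d=(M3−M2)/(6·2)=-746/1569, b=Δ2−h2·(2M2+M3)/6=1760/1569
seg 3: a=4, c=M3/2=-765/523, d=(M4−M3)/(6·3)=1087/4707, b=Δ3−h3·(2M3+M4)/6=1532/1569
seg 4: a=0, c=M4/2=322/523, d=(M5−M4)/(6·3)=-322/4707, b=Δ4−h4·(2M4+M5)/6=-2455/1569
t_q=27/4 → seg 3, τ=3/4; S=4+1532/1569·τ+-765/523·τ²+1087/4707·τ³=134121/33472

  seg 0: a=2 b=-421/1569 c=0 d=-727/12552
  seg 1: a=1 b=-3023/3138 c=-727/2092 d=3635/12552
  seg 2: a=0 b=1760/1569 c=727/523 d=-746/1569
  seg 3: a=4 b=1532/1569 c=-765/523 d=1087/4707
  seg 4: a=0 b=-2455/1569 c=322/523 d=-322/4707
S(27/4) = 134121/33472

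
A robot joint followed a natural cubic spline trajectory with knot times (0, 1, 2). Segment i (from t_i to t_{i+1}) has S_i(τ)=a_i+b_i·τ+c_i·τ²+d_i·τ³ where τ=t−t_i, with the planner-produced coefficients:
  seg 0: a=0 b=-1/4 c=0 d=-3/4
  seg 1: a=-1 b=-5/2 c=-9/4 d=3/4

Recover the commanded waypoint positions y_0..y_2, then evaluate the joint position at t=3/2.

y_0 = S_0(0) = a_0 = 0
y_1 = S_1(0) = a_1 = -1
y_2 = S_1(1) = -5
t_q=3/2 is in segment 1 (τ=1/2); S_1(τ)=-87/32

y_0=0 y_1=-1 y_2=-5
S(3/2) = -87/32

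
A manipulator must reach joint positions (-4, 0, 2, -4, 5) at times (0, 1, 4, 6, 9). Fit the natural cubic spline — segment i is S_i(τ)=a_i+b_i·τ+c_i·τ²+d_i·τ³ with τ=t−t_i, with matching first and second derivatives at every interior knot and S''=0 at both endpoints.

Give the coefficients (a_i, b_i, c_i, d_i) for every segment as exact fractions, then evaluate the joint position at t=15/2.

Δ: Δ0=4, Δ1=2/3, Δ2=-3, Δ3=3
row 1: diag=8, rhs=-20; c'=3/8, d'=-5/2
row 2: denom=10−3·3/8=71/8; d'=(-22−3·-5/2)/(71/8)=-116/71
row 3: denom=10−2·16/71=678/71; d'=(36−2·-116/71)/(678/71)=1394/339
back: M3=1394/339
back: M2=-116/71−16/71·1394/339=-868/339
back: M1=-5/2−3/8·-868/339=-174/113
M: M0=0, M1=-174/113, M2=-868/339, M3=1394/339, M4=0
seg 0: a=-4, c=M0/2=0, d=(M1−M0)/(6·1)=-29/113, b=Δ0−h0·(2M0+M1)/6=481/113
seg 1: a=0, c=M1/2=-87/113, d=(M2−M1)/(6·3)=-173/3051, b=Δ1−h1·(2M1+M2)/6=394/113
seg 2: a=2, c=M2/2=-434/339, d=(M3−M2)/(6·2)=377/678, b=Δ2−h2·(2M2+M3)/6=-301/113
seg 3: a=-4, c=M3/2=697/339, d=(M4−M3)/(6·3)=-697/3051, b=Δ3−h3·(2M3+M4)/6=-377/339
t_q=15/2 → seg 3, τ=3/2; S=-4+-377/339·τ+697/339·τ²+-697/3051·τ³=-1639/904

  seg 0: a=-4 b=481/113 c=0 d=-29/113
  seg 1: a=0 b=394/113 c=-87/113 d=-173/3051
  seg 2: a=2 b=-301/113 c=-434/339 d=377/678
  seg 3: a=-4 b=-377/339 c=697/339 d=-697/3051
S(15/2) = -1639/904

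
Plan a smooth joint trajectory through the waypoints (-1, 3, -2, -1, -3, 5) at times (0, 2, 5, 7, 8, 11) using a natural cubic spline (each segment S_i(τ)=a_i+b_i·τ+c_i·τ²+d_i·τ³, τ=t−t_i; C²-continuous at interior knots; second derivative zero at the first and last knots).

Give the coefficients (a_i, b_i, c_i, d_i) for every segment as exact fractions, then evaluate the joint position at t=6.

Δ: Δ0=2, Δ1=-5/3, Δ2=1/2, Δ3=-2, Δ4=8/3
row 1: diag=10, rhs=-22; c'=3/10, d'=-11/5
row 2: denom=10−3·3/10=91/10; d'=(13−3·-11/5)/(91/10)=28/13
row 3: denom=6−2·20/91=506/91; d'=(-15−2·28/13)/(506/91)=-1757/506
row 4: denom=8−1·91/506=3957/506; d'=(28−1·-1757/506)/(3957/506)=15925/3957
back: M4=15925/3957
back: M3=-1757/506−91/506·15925/3957=-16604/3957
back: M2=28/13−20/91·-16604/3957=12172/3957
back: M1=-11/5−3/10·12172/3957=-4119/1319
M: M0=0, M1=-4119/1319, M2=12172/3957, M3=-16604/3957, M4=15925/3957, M5=0
seg 0: a=-1, c=M0/2=0, d=(M1−M0)/(6·2)=-1373/5276, b=Δ0−h0·(2M0+M1)/6=4011/1319
seg 1: a=3, c=M1/2=-4119/2638, d=(M2−M1)/(6·3)=24529/71226, b=Δ1−h1·(2M1+M2)/6=-108/1319
seg 2: a=-2, c=M2/2=6086/3957, d=(M3−M2)/(6·2)=-2398/3957, b=Δ2−h2·(2M2+M3)/6=-401/2638
seg 3: a=-1, c=M3/2=-8302/3957, d=(M4−M3)/(6·1)=10843/7914, b=Δ3−h3·(2M3+M4)/6=-10067/7914
seg 4: a=-3, c=M4/2=15925/7914, d=(M5−M4)/(6·3)=-15925/71226, b=Δ4−h4·(2M4+M5)/6=-1791/1319
t_q=6 → seg 2, τ=1; S=-2+-401/2638·τ+6086/3957·τ²+-2398/3957·τ³=-9655/7914

  seg 0: a=-1 b=4011/1319 c=0 d=-1373/5276
  seg 1: a=3 b=-108/1319 c=-4119/2638 d=24529/71226
  seg 2: a=-2 b=-401/2638 c=6086/3957 d=-2398/3957
  seg 3: a=-1 b=-10067/7914 c=-8302/3957 d=10843/7914
  seg 4: a=-3 b=-1791/1319 c=15925/7914 d=-15925/71226
S(6) = -9655/7914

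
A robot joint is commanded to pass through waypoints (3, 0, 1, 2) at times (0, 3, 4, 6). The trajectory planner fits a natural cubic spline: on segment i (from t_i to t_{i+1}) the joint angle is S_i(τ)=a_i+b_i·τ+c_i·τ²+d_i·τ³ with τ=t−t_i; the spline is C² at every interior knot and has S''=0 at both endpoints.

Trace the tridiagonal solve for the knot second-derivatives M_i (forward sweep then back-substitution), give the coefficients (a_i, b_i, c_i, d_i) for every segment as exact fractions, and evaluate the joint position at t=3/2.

Δ: Δ0=-1, Δ1=1, Δ2=1/2
row 1: diag=8, rhs=12; c'=1/8, d'=3/2
row 2: denom=6−1·1/8=47/8; d'=(-3−1·3/2)/(47/8)=-36/47
back: M2=-36/47
back: M1=3/2−1/8·-36/47=75/47
M: M0=0, M1=75/47, M2=-36/47, M3=0
seg 0: a=3, c=M0/2=0, d=(M1−M0)/(6·3)=25/282, b=Δ0−h0·(2M0+M1)/6=-169/94
seg 1: a=0, c=M1/2=75/94, d=(M2−M1)/(6·1)=-37/94, b=Δ1−h1·(2M1+M2)/6=28/47
seg 2: a=1, c=M2/2=-18/47, d=(M3−M2)/(6·2)=3/47, b=Δ2−h2·(2M2+M3)/6=95/94
t_q=3/2 → seg 0, τ=3/2; S=3+-169/94·τ+0·τ²+25/282·τ³=453/752

  seg 0: a=3 b=-169/94 c=0 d=25/282
  seg 1: a=0 b=28/47 c=75/94 d=-37/94
  seg 2: a=1 b=95/94 c=-18/47 d=3/47
S(3/2) = 453/752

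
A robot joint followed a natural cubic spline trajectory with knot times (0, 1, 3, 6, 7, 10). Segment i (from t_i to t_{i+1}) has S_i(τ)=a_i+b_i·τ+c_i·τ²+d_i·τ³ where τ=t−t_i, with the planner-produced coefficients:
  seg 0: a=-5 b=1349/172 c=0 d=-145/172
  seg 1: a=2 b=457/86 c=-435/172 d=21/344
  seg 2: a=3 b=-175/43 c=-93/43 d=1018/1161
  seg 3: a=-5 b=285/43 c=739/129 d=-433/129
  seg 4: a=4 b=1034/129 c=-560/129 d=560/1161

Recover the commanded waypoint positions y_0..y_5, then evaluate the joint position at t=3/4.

y_0 = S_0(0) = a_0 = -5
y_1 = S_1(0) = a_1 = 2
y_2 = S_2(0) = a_2 = 3
y_3 = S_3(0) = a_3 = -5
y_4 = S_4(0) = a_4 = 4
y_5 = S_4(3) = 2
t_q=3/4 is in segment 0 (τ=3/4); S_0(τ)=5797/11008

y_0=-5 y_1=2 y_2=3 y_3=-5 y_4=4 y_5=2
S(3/4) = 5797/11008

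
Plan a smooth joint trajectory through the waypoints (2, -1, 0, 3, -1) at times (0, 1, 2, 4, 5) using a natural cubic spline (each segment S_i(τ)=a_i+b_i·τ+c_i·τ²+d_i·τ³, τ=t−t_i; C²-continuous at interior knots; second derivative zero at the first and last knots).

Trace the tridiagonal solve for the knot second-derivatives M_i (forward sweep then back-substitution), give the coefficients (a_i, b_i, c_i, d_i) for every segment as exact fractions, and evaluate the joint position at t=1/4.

Δ: Δ0=-3, Δ1=1, Δ2=3/2, Δ3=-4
row 1: diag=4, rhs=24; c'=1/4, d'=6
row 2: denom=6−1·1/4=23/4; d'=(3−1·6)/(23/4)=-12/23
row 3: denom=6−2·8/23=122/23; d'=(-33−2·-12/23)/(122/23)=-735/122
back: M3=-735/122
back: M2=-12/23−8/23·-735/122=96/61
back: M1=6−1/4·96/61=342/61
M: M0=0, M1=342/61, M2=96/61, M3=-735/122, M4=0
seg 0: a=2, c=M0/2=0, d=(M1−M0)/(6·1)=57/61, b=Δ0−h0·(2M0+M1)/6=-240/61
seg 1: a=-1, c=M1/2=171/61, d=(M2−M1)/(6·1)=-41/61, b=Δ1−h1·(2M1+M2)/6=-69/61
seg 2: a=0, c=M2/2=48/61, d=(M3−M2)/(6·2)=-309/488, b=Δ2−h2·(2M2+M3)/6=150/61
seg 3: a=3, c=M3/2=-735/244, d=(M4−M3)/(6·1)=245/244, b=Δ3−h3·(2M3+M4)/6=-243/122
t_q=1/4 → seg 0, τ=1/4; S=2+-240/61·τ+0·τ²+57/61·τ³=4025/3904

  seg 0: a=2 b=-240/61 c=0 d=57/61
  seg 1: a=-1 b=-69/61 c=171/61 d=-41/61
  seg 2: a=0 b=150/61 c=48/61 d=-309/488
  seg 3: a=3 b=-243/122 c=-735/244 d=245/244
S(1/4) = 4025/3904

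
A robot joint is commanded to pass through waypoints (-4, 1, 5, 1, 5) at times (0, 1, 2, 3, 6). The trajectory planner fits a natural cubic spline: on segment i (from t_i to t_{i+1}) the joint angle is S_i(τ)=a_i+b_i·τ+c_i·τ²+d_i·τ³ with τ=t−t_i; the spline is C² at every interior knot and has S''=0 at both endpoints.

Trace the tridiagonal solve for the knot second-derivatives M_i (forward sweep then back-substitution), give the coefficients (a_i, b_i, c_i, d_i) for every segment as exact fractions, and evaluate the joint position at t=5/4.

  seg 0: a=-4 b=1625/348 c=0 d=115/348
  seg 1: a=1 b=985/174 c=115/116 d=-923/348
  seg 2: a=5 b=-109/348 c=-202/29 d=1141/348
  seg 3: a=1 b=-767/174 c=333/116 d=-37/116
S(5/4) = 18083/7424

Δ: Δ0=5, Δ1=4, Δ2=-4, Δ3=4/3
row 1: diag=4, rhs=-6; c'=1/4, d'=-3/2
row 2: denom=4−1·1/4=15/4; d'=(-48−1·-3/2)/(15/4)=-62/5
row 3: denom=8−1·4/15=116/15; d'=(32−1·-62/5)/(116/15)=333/58
back: M3=333/58
back: M2=-62/5−4/15·333/58=-404/29
back: M1=-3/2−1/4·-404/29=115/58
M: M0=0, M1=115/58, M2=-404/29, M3=333/58, M4=0
seg 0: a=-4, c=M0/2=0, d=(M1−M0)/(6·1)=115/348, b=Δ0−h0·(2M0+M1)/6=1625/348
seg 1: a=1, c=M1/2=115/116, d=(M2−M1)/(6·1)=-923/348, b=Δ1−h1·(2M1+M2)/6=985/174
seg 2: a=5, c=M2/2=-202/29, d=(M3−M2)/(6·1)=1141/348, b=Δ2−h2·(2M2+M3)/6=-109/348
seg 3: a=1, c=M3/2=333/116, d=(M4−M3)/(6·3)=-37/116, b=Δ3−h3·(2M3+M4)/6=-767/174
t_q=5/4 → seg 1, τ=1/4; S=1+985/174·τ+115/116·τ²+-923/348·τ³=18083/7424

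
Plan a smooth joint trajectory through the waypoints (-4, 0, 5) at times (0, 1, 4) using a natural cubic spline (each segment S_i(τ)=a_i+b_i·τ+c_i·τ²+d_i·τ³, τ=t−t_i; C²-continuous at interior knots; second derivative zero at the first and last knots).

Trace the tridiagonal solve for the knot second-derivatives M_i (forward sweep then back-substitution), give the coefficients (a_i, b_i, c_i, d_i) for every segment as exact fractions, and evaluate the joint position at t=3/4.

Δ: Δ0=4, Δ1=5/3
row 1: diag=8, rhs=-14; c'=3/8, d'=-7/4
back: M1=-7/4
M: M0=0, M1=-7/4, M2=0
seg 0: a=-4, c=M0/2=0, d=(M1−M0)/(6·1)=-7/24, b=Δ0−h0·(2M0+M1)/6=103/24
seg 1: a=0, c=M1/2=-7/8, d=(M2−M1)/(6·3)=7/72, b=Δ1−h1·(2M1+M2)/6=41/12
t_q=3/4 → seg 0, τ=3/4; S=-4+103/24·τ+0·τ²+-7/24·τ³=-463/512

  seg 0: a=-4 b=103/24 c=0 d=-7/24
  seg 1: a=0 b=41/12 c=-7/8 d=7/72
S(3/4) = -463/512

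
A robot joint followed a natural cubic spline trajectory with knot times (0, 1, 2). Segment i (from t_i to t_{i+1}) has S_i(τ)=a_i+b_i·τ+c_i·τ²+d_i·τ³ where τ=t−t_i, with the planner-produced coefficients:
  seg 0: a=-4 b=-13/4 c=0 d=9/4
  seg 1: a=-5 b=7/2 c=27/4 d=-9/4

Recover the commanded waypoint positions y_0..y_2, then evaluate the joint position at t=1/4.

y_0 = S_0(0) = a_0 = -4
y_1 = S_1(0) = a_1 = -5
y_2 = S_1(1) = 3
t_q=1/4 is in segment 0 (τ=1/4); S_0(τ)=-1223/256

y_0=-4 y_1=-5 y_2=3
S(1/4) = -1223/256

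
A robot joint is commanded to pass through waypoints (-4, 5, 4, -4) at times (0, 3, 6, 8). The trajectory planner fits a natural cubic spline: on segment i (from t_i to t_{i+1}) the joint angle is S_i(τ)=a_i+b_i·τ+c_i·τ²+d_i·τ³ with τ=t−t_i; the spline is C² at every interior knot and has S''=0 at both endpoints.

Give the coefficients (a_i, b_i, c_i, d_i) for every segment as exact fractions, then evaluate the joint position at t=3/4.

Δ: Δ0=3, Δ1=-1/3, Δ2=-4
row 1: diag=12, rhs=-20; c'=1/4, d'=-5/3
row 2: denom=10−3·1/4=37/4; d'=(-22−3·-5/3)/(37/4)=-68/37
back: M2=-68/37
back: M1=-5/3−1/4·-68/37=-134/111
M: M0=0, M1=-134/111, M2=-68/37, M3=0
seg 0: a=-4, c=M0/2=0, d=(M1−M0)/(6·3)=-67/999, b=Δ0−h0·(2M0+M1)/6=400/111
seg 1: a=5, c=M1/2=-67/111, d=(M2−M1)/(6·3)=-35/999, b=Δ1−h1·(2M1+M2)/6=199/111
seg 2: a=4, c=M2/2=-34/37, d=(M3−M2)/(6·2)=17/111, b=Δ2−h2·(2M2+M3)/6=-308/111
t_q=3/4 → seg 0, τ=3/4; S=-4+400/111·τ+0·τ²+-67/999·τ³=-3139/2368

  seg 0: a=-4 b=400/111 c=0 d=-67/999
  seg 1: a=5 b=199/111 c=-67/111 d=-35/999
  seg 2: a=4 b=-308/111 c=-34/37 d=17/111
S(3/4) = -3139/2368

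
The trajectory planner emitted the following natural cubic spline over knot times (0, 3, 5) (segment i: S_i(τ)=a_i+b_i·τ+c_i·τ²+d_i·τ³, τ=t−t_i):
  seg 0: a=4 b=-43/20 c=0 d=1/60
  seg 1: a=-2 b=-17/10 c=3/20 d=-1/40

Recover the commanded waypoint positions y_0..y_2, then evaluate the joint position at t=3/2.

y_0 = S_0(0) = a_0 = 4
y_1 = S_1(0) = a_1 = -2
y_2 = S_1(2) = -5
t_q=3/2 is in segment 0 (τ=3/2); S_0(τ)=133/160

y_0=4 y_1=-2 y_2=-5
S(3/2) = 133/160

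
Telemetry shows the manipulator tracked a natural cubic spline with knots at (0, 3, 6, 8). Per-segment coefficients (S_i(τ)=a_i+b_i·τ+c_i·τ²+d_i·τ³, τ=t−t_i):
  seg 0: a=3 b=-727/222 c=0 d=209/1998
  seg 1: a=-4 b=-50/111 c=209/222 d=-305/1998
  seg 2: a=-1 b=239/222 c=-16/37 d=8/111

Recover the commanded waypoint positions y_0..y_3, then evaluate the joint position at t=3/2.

y_0 = S_0(0) = a_0 = 3
y_1 = S_1(0) = a_1 = -4
y_2 = S_2(0) = a_2 = -1
y_3 = S_2(2) = 0
t_q=3/2 is in segment 0 (τ=3/2); S_0(τ)=-923/592

y_0=3 y_1=-4 y_2=-1 y_3=0
S(3/2) = -923/592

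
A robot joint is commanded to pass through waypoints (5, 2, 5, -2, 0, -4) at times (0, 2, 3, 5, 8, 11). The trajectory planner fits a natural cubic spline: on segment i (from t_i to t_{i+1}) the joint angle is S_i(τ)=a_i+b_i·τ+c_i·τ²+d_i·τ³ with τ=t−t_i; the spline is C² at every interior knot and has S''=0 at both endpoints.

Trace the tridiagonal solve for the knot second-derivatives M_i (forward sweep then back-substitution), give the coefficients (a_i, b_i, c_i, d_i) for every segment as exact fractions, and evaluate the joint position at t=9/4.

  seg 0: a=5 b=-25249/7194 c=0 d=7229/14388
  seg 1: a=2 b=18125/7194 c=7229/2398 d=-9115/3597
  seg 2: a=5 b=619/654 c=-11001/2398 d=17009/14388
  seg 3: a=-2 b=-23149/7194 c=3004/1199 d=-2903/7194
  seg 4: a=0 b=3307/3597 c=-2701/2398 d=2701/21582
S(9/4) = 213225/76736

Δ: Δ0=-3/2, Δ1=3, Δ2=-7/2, Δ3=2/3, Δ4=-4/3
row 1: diag=6, rhs=27; c'=1/6, d'=9/2
row 2: denom=6−1·1/6=35/6; d'=(-39−1·9/2)/(35/6)=-261/35
row 3: denom=10−2·12/35=326/35; d'=(25−2·-261/35)/(326/35)=1397/326
row 4: denom=12−3·105/326=3597/326; d'=(-12−3·1397/326)/(3597/326)=-2701/1199
back: M4=-2701/1199
back: M3=1397/326−105/326·-2701/1199=6008/1199
back: M2=-261/35−12/35·6008/1199=-11001/1199
back: M1=9/2−1/6·-11001/1199=7229/1199
M: M0=0, M1=7229/1199, M2=-11001/1199, M3=6008/1199, M4=-2701/1199, M5=0
seg 0: a=5, c=M0/2=0, d=(M1−M0)/(6·2)=7229/14388, b=Δ0−h0·(2M0+M1)/6=-25249/7194
seg 1: a=2, c=M1/2=7229/2398, d=(M2−M1)/(6·1)=-9115/3597, b=Δ1−h1·(2M1+M2)/6=18125/7194
seg 2: a=5, c=M2/2=-11001/2398, d=(M3−M2)/(6·2)=17009/14388, b=Δ2−h2·(2M2+M3)/6=619/654
seg 3: a=-2, c=M3/2=3004/1199, d=(M4−M3)/(6·3)=-2903/7194, b=Δ3−h3·(2M3+M4)/6=-23149/7194
seg 4: a=0, c=M4/2=-2701/2398, d=(M5−M4)/(6·3)=2701/21582, b=Δ4−h4·(2M4+M5)/6=3307/3597
t_q=9/4 → seg 1, τ=1/4; S=2+18125/7194·τ+7229/2398·τ²+-9115/3597·τ³=213225/76736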